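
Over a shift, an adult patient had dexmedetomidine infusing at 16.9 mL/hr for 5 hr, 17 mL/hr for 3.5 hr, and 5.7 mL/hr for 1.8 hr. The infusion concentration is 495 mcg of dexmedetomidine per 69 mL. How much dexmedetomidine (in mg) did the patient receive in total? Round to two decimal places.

1.11 mg

Concentration = 495 mcg ÷ 69 mL = 7.173913 mcg/mL
Stage 1: 16.9 mL/hr × 5 hr = 84.5 mL → 84.5 mL × 7.173913 mcg/mL = 606.1957 mcg
Stage 2: 17 mL/hr × 3.5 hr = 59.5 mL → 59.5 mL × 7.173913 mcg/mL = 426.8478 mcg
Stage 3: 5.7 mL/hr × 1.8 hr = 10.26 mL → 10.26 mL × 7.173913 mcg/mL = 73.60435 mcg
Total = 606.1957 + 426.8478 + 73.60435 = 1106.648 mcg = 1.106648 mg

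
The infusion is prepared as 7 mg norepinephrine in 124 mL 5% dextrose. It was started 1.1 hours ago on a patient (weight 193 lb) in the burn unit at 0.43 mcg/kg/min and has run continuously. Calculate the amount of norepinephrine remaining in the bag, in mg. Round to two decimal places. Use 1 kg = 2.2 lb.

4.51 mg

Weight = 193 lb ÷ 2.2 lb/kg = 87.72727 kg
Dose = 0.43 mcg/kg/min × 87.72727 kg = 37.72273 mcg/min
37.72273 mcg/min × 60 min/hr = 2263.364 mcg/hr
Concentration = 7 mg ÷ 124 mL = 0.05645161 mg/mL = 56.45161 mcg/mL
Rate = 2263.364 mcg/hr ÷ 56.45161 mcg/mL = 40.09387 mL/hr
Volume infused = 40.09387 mL/hr × 1.1 hr = 44.10326 mL
Volume remaining = 124 − 44.10326 = 79.89674 mL
Drug remaining = 79.89674 mL × 56.45161 mcg/mL = 4510.3 mcg = 4.5103 mg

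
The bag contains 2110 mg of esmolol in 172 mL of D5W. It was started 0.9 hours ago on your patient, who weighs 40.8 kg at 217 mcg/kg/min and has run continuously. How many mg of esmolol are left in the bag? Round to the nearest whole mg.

Dose = 217 mcg/kg/min × 40.8 kg = 8853.6 mcg/min
8853.6 mcg/min × 60 min/hr = 531216 mcg/hr
Concentration = 2110 mg ÷ 172 mL = 12.26744 mg/mL = 12267.44 mcg/mL
Rate = 531216 mcg/hr ÷ 12267.44 mcg/mL = 43.30292 mL/hr
Volume infused = 43.30292 mL/hr × 0.9 hr = 38.97262 mL
Volume remaining = 172 − 38.97262 = 133.0274 mL
Drug remaining = 133.0274 mL × 12267.44 mcg/mL = 1631906 mcg = 1631.906 mg

1632 mg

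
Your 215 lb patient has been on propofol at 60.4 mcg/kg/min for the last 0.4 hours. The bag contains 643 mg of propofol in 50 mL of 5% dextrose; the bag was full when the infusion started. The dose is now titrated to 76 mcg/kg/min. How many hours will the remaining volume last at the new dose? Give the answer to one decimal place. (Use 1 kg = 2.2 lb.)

Initial rate:
Weight = 215 lb ÷ 2.2 lb/kg = 97.72727 kg
Dose = 60.4 mcg/kg/min × 97.72727 kg = 5902.727 mcg/min
5902.727 mcg/min × 60 min/hr = 354163.6 mcg/hr
Concentration = 643 mg ÷ 50 mL = 12.86 mg/mL = 12860 mcg/mL
Rate = 354163.6 mcg/hr ÷ 12860 mcg/mL = 27.53994 mL/hr
Volume infused so far = 27.53994 mL/hr × 0.4 hr = 11.01598 mL
Volume remaining = 50 − 11.01598 = 38.98402 mL
New rate:
Dose = 76 mcg/kg/min × 97.72727 kg = 7427.273 mcg/min
7427.273 mcg/min × 60 min/hr = 445636.4 mcg/hr
Rate = 445636.4 mcg/hr ÷ 12860 mcg/mL = 34.65291 mL/hr
Time remaining = 38.98402 mL ÷ 34.65291 mL/hr = 1.124986 hr

1.1 hours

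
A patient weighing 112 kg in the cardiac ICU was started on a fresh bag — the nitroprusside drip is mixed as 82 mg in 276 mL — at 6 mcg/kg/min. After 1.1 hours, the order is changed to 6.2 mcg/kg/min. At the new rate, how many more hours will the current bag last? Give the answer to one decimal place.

Initial rate:
Dose = 6 mcg/kg/min × 112 kg = 672 mcg/min
672 mcg/min × 60 min/hr = 40320 mcg/hr
Concentration = 82 mg ÷ 276 mL = 0.2971014 mg/mL = 297.1014 mcg/mL
Rate = 40320 mcg/hr ÷ 297.1014 mcg/mL = 135.7112 mL/hr
Volume infused so far = 135.7112 mL/hr × 1.1 hr = 149.2823 mL
Volume remaining = 276 − 149.2823 = 126.7177 mL
New rate:
Dose = 6.2 mcg/kg/min × 112 kg = 694.4 mcg/min
694.4 mcg/min × 60 min/hr = 41664 mcg/hr
Rate = 41664 mcg/hr ÷ 297.1014 mcg/mL = 140.2349 mL/hr
Time remaining = 126.7177 mL ÷ 140.2349 mL/hr = 0.9036098 hr

0.9 hours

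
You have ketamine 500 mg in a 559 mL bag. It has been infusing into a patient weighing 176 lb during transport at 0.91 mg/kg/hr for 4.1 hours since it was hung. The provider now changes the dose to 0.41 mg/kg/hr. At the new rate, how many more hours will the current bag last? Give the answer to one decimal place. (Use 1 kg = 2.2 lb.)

Initial rate:
Weight = 176 lb ÷ 2.2 lb/kg = 80 kg
Dose = 0.91 mg/kg/hr × 80 kg = 72.8 mg/hr
Concentration = 500 mg ÷ 559 mL = 0.8944544 mg/mL
Rate = 72.8 mg/hr ÷ 0.8944544 mg/mL = 81.3904 mL/hr
Volume infused so far = 81.3904 mL/hr × 4.1 hr = 333.7006 mL
Volume remaining = 559 − 333.7006 = 225.2994 mL
New rate:
Dose = 0.41 mg/kg/hr × 80 kg = 32.8 mg/hr
Rate = 32.8 mg/hr ÷ 0.8944544 mg/mL = 36.6704 mL/hr
Time remaining = 225.2994 mL ÷ 36.6704 mL/hr = 6.143902 hr

6.1 hours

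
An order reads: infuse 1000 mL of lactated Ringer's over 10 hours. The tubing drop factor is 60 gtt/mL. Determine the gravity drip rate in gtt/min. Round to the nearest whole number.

1000 mL ÷ (10 hr × 60 = 600 min) = 1.666667 mL/min
1.666667 mL/min × 60 gtt/mL = 100 gtt/min

100 gtt/min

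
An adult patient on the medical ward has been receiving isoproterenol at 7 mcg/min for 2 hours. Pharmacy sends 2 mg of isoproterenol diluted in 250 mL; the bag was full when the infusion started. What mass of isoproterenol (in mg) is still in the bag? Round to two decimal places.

1.16 mg

7 mcg/min × 60 min/hr = 420 mcg/hr
Concentration = 2 mg ÷ 250 mL = 0.008 mg/mL = 8 mcg/mL
Rate = 420 mcg/hr ÷ 8 mcg/mL = 52.5 mL/hr
Volume infused = 52.5 mL/hr × 2 hr = 105 mL
Volume remaining = 250 − 105 = 145 mL
Drug remaining = 145 mL × 8 mcg/mL = 1160 mcg = 1.16 mg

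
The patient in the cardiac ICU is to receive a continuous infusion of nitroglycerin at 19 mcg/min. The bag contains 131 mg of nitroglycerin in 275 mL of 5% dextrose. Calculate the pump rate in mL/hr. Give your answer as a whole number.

19 mcg/min × 60 min/hr = 1140 mcg/hr
Concentration = 131 mg ÷ 275 mL = 0.4763636 mg/mL = 476.3636 mcg/mL
Rate = 1140 mcg/hr ÷ 476.3636 mcg/mL = 2.39313 mL/hr

2 mL/hr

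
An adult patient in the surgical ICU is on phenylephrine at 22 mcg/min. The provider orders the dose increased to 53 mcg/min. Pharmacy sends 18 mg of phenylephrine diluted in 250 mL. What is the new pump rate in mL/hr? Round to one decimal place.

53 mcg/min × 60 min/hr = 3180 mcg/hr
Concentration = 18 mg ÷ 250 mL = 0.072 mg/mL = 72 mcg/mL
Rate = 3180 mcg/hr ÷ 72 mcg/mL = 44.16667 mL/hr

44.2 mL/hr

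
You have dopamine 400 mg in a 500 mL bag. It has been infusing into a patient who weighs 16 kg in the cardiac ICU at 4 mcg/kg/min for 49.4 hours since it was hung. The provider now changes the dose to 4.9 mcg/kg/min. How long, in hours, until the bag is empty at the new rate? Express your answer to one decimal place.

44.7 hours

Initial rate:
Dose = 4 mcg/kg/min × 16 kg = 64 mcg/min
64 mcg/min × 60 min/hr = 3840 mcg/hr
Concentration = 400 mg ÷ 500 mL = 0.8 mg/mL = 800 mcg/mL
Rate = 3840 mcg/hr ÷ 800 mcg/mL = 4.8 mL/hr
Volume infused so far = 4.8 mL/hr × 49.4 hr = 237.12 mL
Volume remaining = 500 − 237.12 = 262.88 mL
New rate:
Dose = 4.9 mcg/kg/min × 16 kg = 78.4 mcg/min
78.4 mcg/min × 60 min/hr = 4704 mcg/hr
Rate = 4704 mcg/hr ÷ 800 mcg/mL = 5.88 mL/hr
Time remaining = 262.88 mL ÷ 5.88 mL/hr = 44.70748 hr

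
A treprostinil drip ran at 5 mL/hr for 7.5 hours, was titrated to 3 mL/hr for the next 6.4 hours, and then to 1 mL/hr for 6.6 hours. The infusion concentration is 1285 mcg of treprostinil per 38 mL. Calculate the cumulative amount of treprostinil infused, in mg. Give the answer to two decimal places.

Concentration = 1285 mcg ÷ 38 mL = 33.81579 mcg/mL
Stage 1: 5 mL/hr × 7.5 hr = 37.5 mL → 37.5 mL × 33.81579 mcg/mL = 1268.092 mcg
Stage 2: 3 mL/hr × 6.4 hr = 19.2 mL → 19.2 mL × 33.81579 mcg/mL = 649.2632 mcg
Stage 3: 1 mL/hr × 6.6 hr = 6.6 mL → 6.6 mL × 33.81579 mcg/mL = 223.1842 mcg
Total = 1268.092 + 649.2632 + 223.1842 = 2140.539 mcg = 2.140539 mg

2.14 mg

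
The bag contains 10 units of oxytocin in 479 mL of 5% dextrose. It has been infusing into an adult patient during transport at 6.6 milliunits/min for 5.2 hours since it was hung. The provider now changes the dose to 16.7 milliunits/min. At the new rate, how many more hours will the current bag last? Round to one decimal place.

Initial rate:
6.6 milliunits/min × 60 min/hr = 396 milliunits/hr
Concentration = 10 units ÷ 479 mL = 0.02087683 units/mL = 20.87683 milliunits/mL
Rate = 396 milliunits/hr ÷ 20.87683 milliunits/mL = 18.9684 mL/hr
Volume infused so far = 18.9684 mL/hr × 5.2 hr = 98.63568 mL
Volume remaining = 479 − 98.63568 = 380.3643 mL
New rate:
16.7 milliunits/min × 60 min/hr = 1002 milliunits/hr
Rate = 1002 milliunits/hr ÷ 20.87683 milliunits/mL = 47.9958 mL/hr
Time remaining = 380.3643 mL ÷ 47.9958 mL/hr = 7.92495 hr

7.9 hours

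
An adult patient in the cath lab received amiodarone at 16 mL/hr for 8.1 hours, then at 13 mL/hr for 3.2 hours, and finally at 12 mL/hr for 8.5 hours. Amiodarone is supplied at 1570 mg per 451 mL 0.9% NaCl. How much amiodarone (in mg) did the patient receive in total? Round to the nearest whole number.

Concentration = 1570 mg ÷ 451 mL = 3.481153 mg/mL
Stage 1: 16 mL/hr × 8.1 hr = 129.6 mL → 129.6 mL × 3.481153 mg/mL = 451.1574 mg
Stage 2: 13 mL/hr × 3.2 hr = 41.6 mL → 41.6 mL × 3.481153 mg/mL = 144.816 mg
Stage 3: 12 mL/hr × 8.5 hr = 102 mL → 102 mL × 3.481153 mg/mL = 355.0776 mg
Total = 451.1574 + 144.816 + 355.0776 = 951.051 mg

951 mg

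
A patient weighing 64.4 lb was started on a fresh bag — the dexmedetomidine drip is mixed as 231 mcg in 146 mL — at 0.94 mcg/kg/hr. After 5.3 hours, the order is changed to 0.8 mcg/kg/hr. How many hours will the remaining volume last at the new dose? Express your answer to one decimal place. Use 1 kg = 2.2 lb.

3.6 hours

Initial rate:
Weight = 64.4 lb ÷ 2.2 lb/kg = 29.27273 kg
Dose = 0.94 mcg/kg/hr × 29.27273 kg = 27.51636 mcg/hr
Concentration = 231 mcg ÷ 146 mL = 1.582192 mcg/mL
Rate = 27.51636 mcg/hr ÷ 1.582192 mcg/mL = 17.39129 mL/hr
Volume infused so far = 17.39129 mL/hr × 5.3 hr = 92.17386 mL
Volume remaining = 146 − 92.17386 = 53.82614 mL
New rate:
Dose = 0.8 mcg/kg/hr × 29.27273 kg = 23.41818 mcg/hr
Rate = 23.41818 mcg/hr ÷ 1.582192 mcg/mL = 14.8011 mL/hr
Time remaining = 53.82614 mL ÷ 14.8011 mL/hr = 3.63663 hr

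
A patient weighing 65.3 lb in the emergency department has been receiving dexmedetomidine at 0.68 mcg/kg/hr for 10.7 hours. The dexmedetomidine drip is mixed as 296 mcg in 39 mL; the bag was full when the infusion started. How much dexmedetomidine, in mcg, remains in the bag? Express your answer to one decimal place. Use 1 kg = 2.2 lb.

Weight = 65.3 lb ÷ 2.2 lb/kg = 29.68182 kg
Dose = 0.68 mcg/kg/hr × 29.68182 kg = 20.18364 mcg/hr
Concentration = 296 mcg ÷ 39 mL = 7.589744 mcg/mL
Rate = 20.18364 mcg/hr ÷ 7.589744 mcg/mL = 2.65933 mL/hr
Volume infused = 2.65933 mL/hr × 10.7 hr = 28.45484 mL
Volume remaining = 39 − 28.45484 = 10.54516 mL
Drug remaining = 10.54516 mL × 7.589744 mcg/mL = 80.03509 mcg

80.0 mcg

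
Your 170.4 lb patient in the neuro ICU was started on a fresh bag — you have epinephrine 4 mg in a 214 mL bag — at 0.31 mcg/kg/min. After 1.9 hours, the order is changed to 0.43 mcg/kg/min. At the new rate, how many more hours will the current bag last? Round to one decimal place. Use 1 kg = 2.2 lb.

Initial rate:
Weight = 170.4 lb ÷ 2.2 lb/kg = 77.45455 kg
Dose = 0.31 mcg/kg/min × 77.45455 kg = 24.01091 mcg/min
24.01091 mcg/min × 60 min/hr = 1440.655 mcg/hr
Concentration = 4 mg ÷ 214 mL = 0.01869159 mg/mL = 18.69159 mcg/mL
Rate = 1440.655 mcg/hr ÷ 18.69159 mcg/mL = 77.07502 mL/hr
Volume infused so far = 77.07502 mL/hr × 1.9 hr = 146.4425 mL
Volume remaining = 214 − 146.4425 = 67.55747 mL
New rate:
Dose = 0.43 mcg/kg/min × 77.45455 kg = 33.30545 mcg/min
33.30545 mcg/min × 60 min/hr = 1998.327 mcg/hr
Rate = 1998.327 mcg/hr ÷ 18.69159 mcg/mL = 106.9105 mL/hr
Time remaining = 67.55747 mL ÷ 106.9105 mL/hr = 0.6319067 hr

0.6 hours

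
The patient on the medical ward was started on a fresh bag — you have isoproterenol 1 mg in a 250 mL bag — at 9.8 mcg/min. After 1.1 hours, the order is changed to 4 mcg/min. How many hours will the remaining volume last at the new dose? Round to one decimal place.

1.5 hours

Initial rate:
9.8 mcg/min × 60 min/hr = 588 mcg/hr
Concentration = 1 mg ÷ 250 mL = 0.004 mg/mL = 4 mcg/mL
Rate = 588 mcg/hr ÷ 4 mcg/mL = 147 mL/hr
Volume infused so far = 147 mL/hr × 1.1 hr = 161.7 mL
Volume remaining = 250 − 161.7 = 88.3 mL
New rate:
4 mcg/min × 60 min/hr = 240 mcg/hr
Rate = 240 mcg/hr ÷ 4 mcg/mL = 60 mL/hr
Time remaining = 88.3 mL ÷ 60 mL/hr = 1.471667 hr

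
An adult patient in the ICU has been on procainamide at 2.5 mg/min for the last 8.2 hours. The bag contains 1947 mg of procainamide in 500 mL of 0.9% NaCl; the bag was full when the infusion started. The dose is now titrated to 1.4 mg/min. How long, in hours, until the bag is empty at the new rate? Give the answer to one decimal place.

8.5 hours

Initial rate:
2.5 mg/min × 60 min/hr = 150 mg/hr
Concentration = 1947 mg ÷ 500 mL = 3.894 mg/mL
Rate = 150 mg/hr ÷ 3.894 mg/mL = 38.5208 mL/hr
Volume infused so far = 38.5208 mL/hr × 8.2 hr = 315.8706 mL
Volume remaining = 500 − 315.8706 = 184.1294 mL
New rate:
1.4 mg/min × 60 min/hr = 84 mg/hr
Rate = 84 mg/hr ÷ 3.894 mg/mL = 21.57165 mL/hr
Time remaining = 184.1294 mL ÷ 21.57165 mL/hr = 8.535714 hr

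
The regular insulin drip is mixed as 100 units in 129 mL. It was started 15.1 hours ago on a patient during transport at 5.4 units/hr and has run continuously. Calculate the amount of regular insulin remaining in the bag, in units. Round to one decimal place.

18.5 units

Concentration = 100 units ÷ 129 mL = 0.7751938 units/mL
Rate = 5.4 units/hr ÷ 0.7751938 units/mL = 6.966 mL/hr
Volume infused = 6.966 mL/hr × 15.1 hr = 105.1866 mL
Volume remaining = 129 − 105.1866 = 23.8134 mL
Drug remaining = 23.8134 mL × 0.7751938 units/mL = 18.46 units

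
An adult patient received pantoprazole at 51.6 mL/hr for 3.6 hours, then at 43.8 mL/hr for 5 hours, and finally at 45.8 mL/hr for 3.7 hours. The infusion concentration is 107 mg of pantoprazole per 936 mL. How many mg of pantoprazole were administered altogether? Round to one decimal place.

Concentration = 107 mg ÷ 936 mL = 0.1143162 mg/mL
Stage 1: 51.6 mL/hr × 3.6 hr = 185.76 mL → 185.76 mL × 0.1143162 mg/mL = 21.23538 mg
Stage 2: 43.8 mL/hr × 5 hr = 219 mL → 219 mL × 0.1143162 mg/mL = 25.03526 mg
Stage 3: 45.8 mL/hr × 3.7 hr = 169.46 mL → 169.46 mL × 0.1143162 mg/mL = 19.37203 mg
Total = 21.23538 + 25.03526 + 19.37203 = 65.64267 mg

65.6 mg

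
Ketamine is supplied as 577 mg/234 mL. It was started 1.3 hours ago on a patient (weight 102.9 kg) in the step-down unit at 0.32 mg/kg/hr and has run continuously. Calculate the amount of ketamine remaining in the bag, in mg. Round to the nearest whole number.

534 mg

Dose = 0.32 mg/kg/hr × 102.9 kg = 32.928 mg/hr
Concentration = 577 mg ÷ 234 mL = 2.465812 mg/mL
Rate = 32.928 mg/hr ÷ 2.465812 mg/mL = 13.35382 mL/hr
Volume infused = 13.35382 mL/hr × 1.3 hr = 17.35996 mL
Volume remaining = 234 − 17.35996 = 216.64 mL
Drug remaining = 216.64 mL × 2.465812 mg/mL = 534.1936 mg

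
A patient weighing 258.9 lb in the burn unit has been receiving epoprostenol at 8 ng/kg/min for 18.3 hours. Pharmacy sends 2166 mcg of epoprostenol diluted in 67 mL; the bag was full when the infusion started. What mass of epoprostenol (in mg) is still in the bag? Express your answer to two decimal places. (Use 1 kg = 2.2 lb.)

Weight = 258.9 lb ÷ 2.2 lb/kg = 117.6818 kg
Dose = 8 ng/kg/min × 117.6818 kg = 941.4545 ng/min
941.4545 ng/min × 60 min/hr = 56487.27 ng/hr
Concentration = 2166 mcg ÷ 67 mL = 32.32836 mcg/mL = 32328.36 ng/mL
Rate = 56487.27 ng/hr ÷ 32328.36 ng/mL = 1.747298 mL/hr
Volume infused = 1.747298 mL/hr × 18.3 hr = 31.97555 mL
Volume remaining = 67 − 31.97555 = 35.02445 mL
Drug remaining = 35.02445 mL × 32328.36 ng/mL = 1132283 ng = 1.132283 mg

1.13 mg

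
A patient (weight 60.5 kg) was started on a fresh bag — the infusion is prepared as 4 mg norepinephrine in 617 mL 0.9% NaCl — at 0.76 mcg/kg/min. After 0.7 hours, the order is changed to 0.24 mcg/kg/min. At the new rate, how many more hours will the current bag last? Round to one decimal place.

Initial rate:
Dose = 0.76 mcg/kg/min × 60.5 kg = 45.98 mcg/min
45.98 mcg/min × 60 min/hr = 2758.8 mcg/hr
Concentration = 4 mg ÷ 617 mL = 0.006482982 mg/mL = 6.482982 mcg/mL
Rate = 2758.8 mcg/hr ÷ 6.482982 mcg/mL = 425.5449 mL/hr
Volume infused so far = 425.5449 mL/hr × 0.7 hr = 297.8814 mL
Volume remaining = 617 − 297.8814 = 319.1186 mL
New rate:
Dose = 0.24 mcg/kg/min × 60.5 kg = 14.52 mcg/min
14.52 mcg/min × 60 min/hr = 871.2 mcg/hr
Rate = 871.2 mcg/hr ÷ 6.482982 mcg/mL = 134.3826 mL/hr
Time remaining = 319.1186 mL ÷ 134.3826 mL/hr = 2.374702 hr

2.4 hours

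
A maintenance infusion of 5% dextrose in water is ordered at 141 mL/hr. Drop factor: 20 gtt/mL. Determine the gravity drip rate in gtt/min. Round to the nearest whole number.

47 gtt/min

141 mL/hr ÷ 60 min/hr = 2.35 mL/min
2.35 mL/min × 20 gtt/mL = 47 gtt/min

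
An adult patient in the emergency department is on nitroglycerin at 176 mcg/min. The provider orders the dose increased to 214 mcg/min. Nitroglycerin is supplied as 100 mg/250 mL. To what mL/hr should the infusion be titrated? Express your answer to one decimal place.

214 mcg/min × 60 min/hr = 12840 mcg/hr
Concentration = 100 mg ÷ 250 mL = 0.4 mg/mL = 400 mcg/mL
Rate = 12840 mcg/hr ÷ 400 mcg/mL = 32.1 mL/hr

32.1 mL/hr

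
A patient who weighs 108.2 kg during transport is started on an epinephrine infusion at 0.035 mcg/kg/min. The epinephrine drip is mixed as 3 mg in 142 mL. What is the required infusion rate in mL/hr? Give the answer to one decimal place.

Dose = 0.035 mcg/kg/min × 108.2 kg = 3.787 mcg/min
3.787 mcg/min × 60 min/hr = 227.22 mcg/hr
Concentration = 3 mg ÷ 142 mL = 0.02112676 mg/mL = 21.12676 mcg/mL
Rate = 227.22 mcg/hr ÷ 21.12676 mcg/mL = 10.75508 mL/hr

10.8 mL/hr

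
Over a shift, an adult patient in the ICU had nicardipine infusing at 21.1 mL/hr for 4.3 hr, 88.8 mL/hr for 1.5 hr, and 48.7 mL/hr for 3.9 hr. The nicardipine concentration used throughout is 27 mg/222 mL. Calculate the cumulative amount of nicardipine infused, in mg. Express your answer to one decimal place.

50.3 mg

Concentration = 27 mg ÷ 222 mL = 0.1216216 mg/mL
Stage 1: 21.1 mL/hr × 4.3 hr = 90.73 mL → 90.73 mL × 0.1216216 mg/mL = 11.03473 mg
Stage 2: 88.8 mL/hr × 1.5 hr = 133.2 mL → 133.2 mL × 0.1216216 mg/mL = 16.2 mg
Stage 3: 48.7 mL/hr × 3.9 hr = 189.93 mL → 189.93 mL × 0.1216216 mg/mL = 23.09959 mg
Total = 11.03473 + 16.2 + 23.09959 = 50.33432 mg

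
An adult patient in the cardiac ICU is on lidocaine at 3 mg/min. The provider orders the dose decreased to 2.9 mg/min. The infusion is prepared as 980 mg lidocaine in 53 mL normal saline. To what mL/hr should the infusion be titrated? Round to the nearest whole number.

9 mL/hr

2.9 mg/min × 60 min/hr = 174 mg/hr
Concentration = 980 mg ÷ 53 mL = 18.49057 mg/mL
Rate = 174 mg/hr ÷ 18.49057 mg/mL = 9.410204 mL/hr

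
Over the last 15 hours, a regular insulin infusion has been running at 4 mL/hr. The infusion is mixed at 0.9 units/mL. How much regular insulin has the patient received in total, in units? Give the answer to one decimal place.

54.0 units

Drug rate = 4 mL/hr × 0.9 units/mL = 3.6 units/hr
Total = 3.6 units/hr × 15 hr = 54 units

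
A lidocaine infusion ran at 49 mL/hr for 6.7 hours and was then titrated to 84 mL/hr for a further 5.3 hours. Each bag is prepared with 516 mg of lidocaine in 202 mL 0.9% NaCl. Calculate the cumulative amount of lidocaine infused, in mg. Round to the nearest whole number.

1976 mg

Concentration = 516 mg ÷ 202 mL = 2.554455 mg/mL
Stage 1: 49 mL/hr × 6.7 hr = 328.3 mL → 328.3 mL × 2.554455 mg/mL = 838.6277 mg
Stage 2: 84 mL/hr × 5.3 hr = 445.2 mL → 445.2 mL × 2.554455 mg/mL = 1137.244 mg
Total = 838.6277 + 1137.244 = 1975.871 mg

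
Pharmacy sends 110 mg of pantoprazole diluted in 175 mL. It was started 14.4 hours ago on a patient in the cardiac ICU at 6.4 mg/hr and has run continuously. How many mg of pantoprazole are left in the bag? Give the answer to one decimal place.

17.8 mg

Concentration = 110 mg ÷ 175 mL = 0.6285714 mg/mL
Rate = 6.4 mg/hr ÷ 0.6285714 mg/mL = 10.18182 mL/hr
Volume infused = 10.18182 mL/hr × 14.4 hr = 146.6182 mL
Volume remaining = 175 − 146.6182 = 28.38182 mL
Drug remaining = 28.38182 mL × 0.6285714 mg/mL = 17.84 mg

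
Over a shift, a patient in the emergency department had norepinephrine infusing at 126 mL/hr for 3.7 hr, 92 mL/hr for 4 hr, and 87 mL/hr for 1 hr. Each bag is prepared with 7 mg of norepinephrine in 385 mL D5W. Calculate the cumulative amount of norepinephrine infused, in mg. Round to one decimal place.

16.7 mg

Concentration = 7 mg ÷ 385 mL = 0.01818182 mg/mL
Stage 1: 126 mL/hr × 3.7 hr = 466.2 mL → 466.2 mL × 0.01818182 mg/mL = 8.476364 mg
Stage 2: 92 mL/hr × 4 hr = 368 mL → 368 mL × 0.01818182 mg/mL = 6.690909 mg
Stage 3: 87 mL/hr × 1 hr = 87 mL → 87 mL × 0.01818182 mg/mL = 1.581818 mg
Total = 8.476364 + 6.690909 + 1.581818 = 16.74909 mg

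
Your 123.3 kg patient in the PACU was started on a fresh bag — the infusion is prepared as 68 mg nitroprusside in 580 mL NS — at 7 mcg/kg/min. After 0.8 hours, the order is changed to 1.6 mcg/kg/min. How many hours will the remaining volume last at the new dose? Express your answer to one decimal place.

Initial rate:
Dose = 7 mcg/kg/min × 123.3 kg = 863.1 mcg/min
863.1 mcg/min × 60 min/hr = 51786 mcg/hr
Concentration = 68 mg ÷ 580 mL = 0.1172414 mg/mL = 117.2414 mcg/mL
Rate = 51786 mcg/hr ÷ 117.2414 mcg/mL = 441.7041 mL/hr
Volume infused so far = 441.7041 mL/hr × 0.8 hr = 353.3633 mL
Volume remaining = 580 − 353.3633 = 226.6367 mL
New rate:
Dose = 1.6 mcg/kg/min × 123.3 kg = 197.28 mcg/min
197.28 mcg/min × 60 min/hr = 11836.8 mcg/hr
Rate = 11836.8 mcg/hr ÷ 117.2414 mcg/mL = 100.9609 mL/hr
Time remaining = 226.6367 mL ÷ 100.9609 mL/hr = 2.244796 hr

2.2 hours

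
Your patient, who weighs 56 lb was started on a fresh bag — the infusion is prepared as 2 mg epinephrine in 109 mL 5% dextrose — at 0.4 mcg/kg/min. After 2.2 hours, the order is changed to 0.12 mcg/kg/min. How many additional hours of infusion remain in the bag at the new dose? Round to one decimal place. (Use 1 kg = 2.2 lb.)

Initial rate:
Weight = 56 lb ÷ 2.2 lb/kg = 25.45455 kg
Dose = 0.4 mcg/kg/min × 25.45455 kg = 10.18182 mcg/min
10.18182 mcg/min × 60 min/hr = 610.9091 mcg/hr
Concentration = 2 mg ÷ 109 mL = 0.01834862 mg/mL = 18.34862 mcg/mL
Rate = 610.9091 mcg/hr ÷ 18.34862 mcg/mL = 33.29455 mL/hr
Volume infused so far = 33.29455 mL/hr × 2.2 hr = 73.248 mL
Volume remaining = 109 − 73.248 = 35.752 mL
New rate:
Dose = 0.12 mcg/kg/min × 25.45455 kg = 3.054545 mcg/min
3.054545 mcg/min × 60 min/hr = 183.2727 mcg/hr
Rate = 183.2727 mcg/hr ÷ 18.34862 mcg/mL = 9.988364 mL/hr
Time remaining = 35.752 mL ÷ 9.988364 mL/hr = 3.579365 hr

3.6 hours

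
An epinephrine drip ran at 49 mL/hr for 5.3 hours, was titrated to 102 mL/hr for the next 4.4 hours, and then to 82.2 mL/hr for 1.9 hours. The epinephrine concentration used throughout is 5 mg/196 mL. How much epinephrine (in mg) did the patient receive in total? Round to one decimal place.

22.1 mg

Concentration = 5 mg ÷ 196 mL = 0.0255102 mg/mL
Stage 1: 49 mL/hr × 5.3 hr = 259.7 mL → 259.7 mL × 0.0255102 mg/mL = 6.625 mg
Stage 2: 102 mL/hr × 4.4 hr = 448.8 mL → 448.8 mL × 0.0255102 mg/mL = 11.44898 mg
Stage 3: 82.2 mL/hr × 1.9 hr = 156.18 mL → 156.18 mL × 0.0255102 mg/mL = 3.984184 mg
Total = 6.625 + 11.44898 + 3.984184 = 22.05816 mg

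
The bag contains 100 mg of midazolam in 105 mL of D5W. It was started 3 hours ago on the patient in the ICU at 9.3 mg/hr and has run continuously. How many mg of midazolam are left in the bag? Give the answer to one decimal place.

72.1 mg

Concentration = 100 mg ÷ 105 mL = 0.952381 mg/mL
Rate = 9.3 mg/hr ÷ 0.952381 mg/mL = 9.765 mL/hr
Volume infused = 9.765 mL/hr × 3 hr = 29.295 mL
Volume remaining = 105 − 29.295 = 75.705 mL
Drug remaining = 75.705 mL × 0.952381 mg/mL = 72.1 mg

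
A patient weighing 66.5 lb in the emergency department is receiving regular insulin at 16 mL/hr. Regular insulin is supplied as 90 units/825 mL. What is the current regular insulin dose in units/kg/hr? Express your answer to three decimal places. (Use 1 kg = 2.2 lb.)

0.058 units/kg/hr

Weight = 66.5 lb ÷ 2.2 lb/kg = 30.22727 kg
Concentration = 90 units ÷ 825 mL = 0.1090909 units/mL
Drug rate = 16 mL/hr × 0.1090909 units/mL = 1.745455 units/hr
1.745455 units/hr ÷ 30.22727 kg = 0.05774436 units/kg/hr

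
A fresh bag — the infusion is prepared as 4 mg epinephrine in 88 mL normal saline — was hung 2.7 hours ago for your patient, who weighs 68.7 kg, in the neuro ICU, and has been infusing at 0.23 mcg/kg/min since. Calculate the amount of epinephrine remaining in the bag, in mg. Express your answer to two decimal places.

Dose = 0.23 mcg/kg/min × 68.7 kg = 15.801 mcg/min
15.801 mcg/min × 60 min/hr = 948.06 mcg/hr
Concentration = 4 mg ÷ 88 mL = 0.04545455 mg/mL = 45.45455 mcg/mL
Rate = 948.06 mcg/hr ÷ 45.45455 mcg/mL = 20.85732 mL/hr
Volume infused = 20.85732 mL/hr × 2.7 hr = 56.31476 mL
Volume remaining = 88 − 56.31476 = 31.68524 mL
Drug remaining = 31.68524 mL × 45.45455 mcg/mL = 1440.238 mcg = 1.440238 mg

1.44 mg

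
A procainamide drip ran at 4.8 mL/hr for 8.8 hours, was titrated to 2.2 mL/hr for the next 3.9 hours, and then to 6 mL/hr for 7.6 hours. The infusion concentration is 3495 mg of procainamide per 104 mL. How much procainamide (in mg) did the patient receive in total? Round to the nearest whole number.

Concentration = 3495 mg ÷ 104 mL = 33.60577 mg/mL
Stage 1: 4.8 mL/hr × 8.8 hr = 42.24 mL → 42.24 mL × 33.60577 mg/mL = 1419.508 mg
Stage 2: 2.2 mL/hr × 3.9 hr = 8.58 mL → 8.58 mL × 33.60577 mg/mL = 288.3375 mg
Stage 3: 6 mL/hr × 7.6 hr = 45.6 mL → 45.6 mL × 33.60577 mg/mL = 1532.423 mg
Total = 1419.508 + 288.3375 + 1532.423 = 3240.268 mg

3240 mg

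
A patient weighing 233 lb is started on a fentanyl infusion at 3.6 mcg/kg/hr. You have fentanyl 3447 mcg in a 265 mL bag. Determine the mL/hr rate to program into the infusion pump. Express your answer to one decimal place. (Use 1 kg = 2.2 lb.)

29.3 mL/hr

Weight = 233 lb ÷ 2.2 lb/kg = 105.9091 kg
Dose = 3.6 mcg/kg/hr × 105.9091 kg = 381.2727 mcg/hr
Concentration = 3447 mcg ÷ 265 mL = 13.00755 mcg/mL
Rate = 381.2727 mcg/hr ÷ 13.00755 mcg/mL = 29.31165 mL/hr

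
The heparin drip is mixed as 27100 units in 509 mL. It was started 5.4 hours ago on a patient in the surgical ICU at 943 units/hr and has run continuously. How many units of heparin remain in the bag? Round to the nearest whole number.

22008 units

Concentration = 27100 units ÷ 509 mL = 53.24165 units/mL
Rate = 943 units/hr ÷ 53.24165 units/mL = 17.7117 mL/hr
Volume infused = 17.7117 mL/hr × 5.4 hr = 95.64317 mL
Volume remaining = 509 − 95.64317 = 413.3568 mL
Drug remaining = 413.3568 mL × 53.24165 units/mL = 22007.8 units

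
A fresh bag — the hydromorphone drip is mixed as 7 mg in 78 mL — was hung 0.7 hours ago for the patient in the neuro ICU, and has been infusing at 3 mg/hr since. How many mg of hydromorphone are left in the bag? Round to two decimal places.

Concentration = 7 mg ÷ 78 mL = 0.08974359 mg/mL
Rate = 3 mg/hr ÷ 0.08974359 mg/mL = 33.42857 mL/hr
Volume infused = 33.42857 mL/hr × 0.7 hr = 23.4 mL
Volume remaining = 78 − 23.4 = 54.6 mL
Drug remaining = 54.6 mL × 0.08974359 mg/mL = 4.9 mg

4.90 mg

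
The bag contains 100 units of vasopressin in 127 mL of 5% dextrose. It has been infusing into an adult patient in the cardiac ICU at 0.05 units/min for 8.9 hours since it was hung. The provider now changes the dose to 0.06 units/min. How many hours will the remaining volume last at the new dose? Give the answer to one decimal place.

Initial rate:
0.05 units/min × 60 min/hr = 3 units/hr
Concentration = 100 units ÷ 127 mL = 0.7874016 units/mL
Rate = 3 units/hr ÷ 0.7874016 units/mL = 3.81 mL/hr
Volume infused so far = 3.81 mL/hr × 8.9 hr = 33.909 mL
Volume remaining = 127 − 33.909 = 93.091 mL
New rate:
0.06 units/min × 60 min/hr = 3.6 units/hr
Rate = 3.6 units/hr ÷ 0.7874016 units/mL = 4.572 mL/hr
Time remaining = 93.091 mL ÷ 4.572 mL/hr = 20.36111 hr

20.4 hours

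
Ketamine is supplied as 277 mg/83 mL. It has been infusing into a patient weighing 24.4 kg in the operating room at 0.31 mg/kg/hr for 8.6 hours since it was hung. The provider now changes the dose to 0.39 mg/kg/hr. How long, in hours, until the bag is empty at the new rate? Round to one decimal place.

Initial rate:
Dose = 0.31 mg/kg/hr × 24.4 kg = 7.564 mg/hr
Concentration = 277 mg ÷ 83 mL = 3.337349 mg/mL
Rate = 7.564 mg/hr ÷ 3.337349 mg/mL = 2.266469 mL/hr
Volume infused so far = 2.266469 mL/hr × 8.6 hr = 19.49164 mL
Volume remaining = 83 − 19.49164 = 63.50836 mL
New rate:
Dose = 0.39 mg/kg/hr × 24.4 kg = 9.516 mg/hr
Rate = 9.516 mg/hr ÷ 3.337349 mg/mL = 2.851365 mL/hr
Time remaining = 63.50836 mL ÷ 2.851365 mL/hr = 22.27297 hr

22.3 hours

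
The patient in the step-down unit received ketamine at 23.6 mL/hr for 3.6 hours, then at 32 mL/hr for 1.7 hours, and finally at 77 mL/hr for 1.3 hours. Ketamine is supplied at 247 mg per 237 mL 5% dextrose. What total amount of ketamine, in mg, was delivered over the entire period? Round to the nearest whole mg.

250 mg

Concentration = 247 mg ÷ 237 mL = 1.042194 mg/mL
Stage 1: 23.6 mL/hr × 3.6 hr = 84.96 mL → 84.96 mL × 1.042194 mg/mL = 88.54481 mg
Stage 2: 32 mL/hr × 1.7 hr = 54.4 mL → 54.4 mL × 1.042194 mg/mL = 56.69536 mg
Stage 3: 77 mL/hr × 1.3 hr = 100.1 mL → 100.1 mL × 1.042194 mg/mL = 104.3236 mg
Total = 88.54481 + 56.69536 + 104.3236 = 249.5638 mg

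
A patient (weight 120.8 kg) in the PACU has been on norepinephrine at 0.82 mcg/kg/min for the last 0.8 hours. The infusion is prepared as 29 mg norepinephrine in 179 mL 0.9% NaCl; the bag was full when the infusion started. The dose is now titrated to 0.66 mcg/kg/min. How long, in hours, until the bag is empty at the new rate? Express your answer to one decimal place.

Initial rate:
Dose = 0.82 mcg/kg/min × 120.8 kg = 99.056 mcg/min
99.056 mcg/min × 60 min/hr = 5943.36 mcg/hr
Concentration = 29 mg ÷ 179 mL = 0.1620112 mg/mL = 162.0112 mcg/mL
Rate = 5943.36 mcg/hr ÷ 162.0112 mcg/mL = 36.68488 mL/hr
Volume infused so far = 36.68488 mL/hr × 0.8 hr = 29.3479 mL
Volume remaining = 179 − 29.3479 = 149.6521 mL
New rate:
Dose = 0.66 mcg/kg/min × 120.8 kg = 79.728 mcg/min
79.728 mcg/min × 60 min/hr = 4783.68 mcg/hr
Rate = 4783.68 mcg/hr ÷ 162.0112 mcg/mL = 29.52685 mL/hr
Time remaining = 149.6521 mL ÷ 29.52685 mL/hr = 5.068339 hr

5.1 hours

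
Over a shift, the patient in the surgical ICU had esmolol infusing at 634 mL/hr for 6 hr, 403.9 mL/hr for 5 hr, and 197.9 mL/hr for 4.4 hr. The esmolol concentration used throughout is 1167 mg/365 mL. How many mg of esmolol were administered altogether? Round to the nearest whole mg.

21403 mg

Concentration = 1167 mg ÷ 365 mL = 3.19726 mg/mL
Stage 1: 634 mL/hr × 6 hr = 3804 mL → 3804 mL × 3.19726 mg/mL = 12162.38 mg
Stage 2: 403.9 mL/hr × 5 hr = 2019.5 mL → 2019.5 mL × 3.19726 mg/mL = 6456.867 mg
Stage 3: 197.9 mL/hr × 4.4 hr = 870.76 mL → 870.76 mL × 3.19726 mg/mL = 2784.046 mg
Total = 12162.38 + 6456.867 + 2784.046 = 21403.29 mg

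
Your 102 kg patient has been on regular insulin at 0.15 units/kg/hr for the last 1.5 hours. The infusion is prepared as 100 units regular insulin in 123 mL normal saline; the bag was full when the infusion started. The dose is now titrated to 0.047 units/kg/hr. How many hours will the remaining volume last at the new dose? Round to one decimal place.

16.1 hours

Initial rate:
Dose = 0.15 units/kg/hr × 102 kg = 15.3 units/hr
Concentration = 100 units ÷ 123 mL = 0.8130081 units/mL
Rate = 15.3 units/hr ÷ 0.8130081 units/mL = 18.819 mL/hr
Volume infused so far = 18.819 mL/hr × 1.5 hr = 28.2285 mL
Volume remaining = 123 − 28.2285 = 94.7715 mL
New rate:
Dose = 0.047 units/kg/hr × 102 kg = 4.794 units/hr
Rate = 4.794 units/hr ÷ 0.8130081 units/mL = 5.89662 mL/hr
Time remaining = 94.7715 mL ÷ 5.89662 mL/hr = 16.07217 hr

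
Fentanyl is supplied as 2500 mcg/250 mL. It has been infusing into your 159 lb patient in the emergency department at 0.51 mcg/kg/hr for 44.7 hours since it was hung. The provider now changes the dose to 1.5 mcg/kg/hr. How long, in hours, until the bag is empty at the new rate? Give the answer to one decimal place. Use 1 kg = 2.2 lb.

7.9 hours

Initial rate:
Weight = 159 lb ÷ 2.2 lb/kg = 72.27273 kg
Dose = 0.51 mcg/kg/hr × 72.27273 kg = 36.85909 mcg/hr
Concentration = 2500 mcg ÷ 250 mL = 10 mcg/mL
Rate = 36.85909 mcg/hr ÷ 10 mcg/mL = 3.685909 mL/hr
Volume infused so far = 3.685909 mL/hr × 44.7 hr = 164.7601 mL
Volume remaining = 250 − 164.7601 = 85.23986 mL
New rate:
Dose = 1.5 mcg/kg/hr × 72.27273 kg = 108.4091 mcg/hr
Rate = 108.4091 mcg/hr ÷ 10 mcg/mL = 10.84091 mL/hr
Time remaining = 85.23986 mL ÷ 10.84091 mL/hr = 7.862797 hr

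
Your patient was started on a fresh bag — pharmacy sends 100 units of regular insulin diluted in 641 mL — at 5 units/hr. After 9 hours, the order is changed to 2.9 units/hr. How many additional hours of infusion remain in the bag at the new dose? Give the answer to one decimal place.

Initial rate:
Concentration = 100 units ÷ 641 mL = 0.1560062 units/mL
Rate = 5 units/hr ÷ 0.1560062 units/mL = 32.05 mL/hr
Volume infused so far = 32.05 mL/hr × 9 hr = 288.45 mL
Volume remaining = 641 − 288.45 = 352.55 mL
New rate:
Rate = 2.9 units/hr ÷ 0.1560062 units/mL = 18.589 mL/hr
Time remaining = 352.55 mL ÷ 18.589 mL/hr = 18.96552 hr

19.0 hours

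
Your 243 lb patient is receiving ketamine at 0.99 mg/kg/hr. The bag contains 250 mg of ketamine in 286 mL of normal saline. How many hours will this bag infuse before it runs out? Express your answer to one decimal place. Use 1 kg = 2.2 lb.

Weight = 243 lb ÷ 2.2 lb/kg = 110.4545 kg
Dose = 0.99 mg/kg/hr × 110.4545 kg = 109.35 mg/hr
Concentration = 250 mg ÷ 286 mL = 0.8741259 mg/mL
Rate = 109.35 mg/hr ÷ 0.8741259 mg/mL = 125.0964 mL/hr
Duration = 286 mL ÷ 125.0964 mL/hr = 2.286237 hr

2.3 hours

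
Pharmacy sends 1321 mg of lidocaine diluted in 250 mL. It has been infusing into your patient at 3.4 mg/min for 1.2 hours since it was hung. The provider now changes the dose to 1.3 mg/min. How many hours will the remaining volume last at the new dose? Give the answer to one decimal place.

Initial rate:
3.4 mg/min × 60 min/hr = 204 mg/hr
Concentration = 1321 mg ÷ 250 mL = 5.284 mg/mL
Rate = 204 mg/hr ÷ 5.284 mg/mL = 38.60712 mL/hr
Volume infused so far = 38.60712 mL/hr × 1.2 hr = 46.32854 mL
Volume remaining = 250 − 46.32854 = 203.6715 mL
New rate:
1.3 mg/min × 60 min/hr = 78 mg/hr
Rate = 78 mg/hr ÷ 5.284 mg/mL = 14.76154 mL/hr
Time remaining = 203.6715 mL ÷ 14.76154 mL/hr = 13.79744 hr

13.8 hours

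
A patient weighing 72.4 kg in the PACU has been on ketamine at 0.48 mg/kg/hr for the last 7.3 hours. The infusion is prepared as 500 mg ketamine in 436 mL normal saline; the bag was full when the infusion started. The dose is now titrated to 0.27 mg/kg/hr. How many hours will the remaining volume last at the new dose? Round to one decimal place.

Initial rate:
Dose = 0.48 mg/kg/hr × 72.4 kg = 34.752 mg/hr
Concentration = 500 mg ÷ 436 mL = 1.146789 mg/mL
Rate = 34.752 mg/hr ÷ 1.146789 mg/mL = 30.30374 mL/hr
Volume infused so far = 30.30374 mL/hr × 7.3 hr = 221.2173 mL
Volume remaining = 436 − 221.2173 = 214.7827 mL
New rate:
Dose = 0.27 mg/kg/hr × 72.4 kg = 19.548 mg/hr
Rate = 19.548 mg/hr ÷ 1.146789 mg/mL = 17.04586 mL/hr
Time remaining = 214.7827 mL ÷ 17.04586 mL/hr = 12.60029 hr

12.6 hours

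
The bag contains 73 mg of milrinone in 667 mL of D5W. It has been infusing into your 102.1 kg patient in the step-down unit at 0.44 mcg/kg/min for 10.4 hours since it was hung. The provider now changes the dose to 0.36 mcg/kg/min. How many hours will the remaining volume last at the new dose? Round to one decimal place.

Initial rate:
Dose = 0.44 mcg/kg/min × 102.1 kg = 44.924 mcg/min
44.924 mcg/min × 60 min/hr = 2695.44 mcg/hr
Concentration = 73 mg ÷ 667 mL = 0.1094453 mg/mL = 109.4453 mcg/mL
Rate = 2695.44 mcg/hr ÷ 109.4453 mcg/mL = 24.6282 mL/hr
Volume infused so far = 24.6282 mL/hr × 10.4 hr = 256.1333 mL
Volume remaining = 667 − 256.1333 = 410.8667 mL
New rate:
Dose = 0.36 mcg/kg/min × 102.1 kg = 36.756 mcg/min
36.756 mcg/min × 60 min/hr = 2205.36 mcg/hr
Rate = 2205.36 mcg/hr ÷ 109.4453 mcg/mL = 20.15034 mL/hr
Time remaining = 410.8667 mL ÷ 20.15034 mL/hr = 20.39006 hr

20.4 hours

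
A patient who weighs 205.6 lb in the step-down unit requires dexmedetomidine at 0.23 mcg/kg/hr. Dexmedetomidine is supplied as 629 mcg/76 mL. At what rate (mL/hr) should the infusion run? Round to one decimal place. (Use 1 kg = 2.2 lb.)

Weight = 205.6 lb ÷ 2.2 lb/kg = 93.45455 kg
Dose = 0.23 mcg/kg/hr × 93.45455 kg = 21.49455 mcg/hr
Concentration = 629 mcg ÷ 76 mL = 8.276316 mcg/mL
Rate = 21.49455 mcg/hr ÷ 8.276316 mcg/mL = 2.597115 mL/hr

2.6 mL/hr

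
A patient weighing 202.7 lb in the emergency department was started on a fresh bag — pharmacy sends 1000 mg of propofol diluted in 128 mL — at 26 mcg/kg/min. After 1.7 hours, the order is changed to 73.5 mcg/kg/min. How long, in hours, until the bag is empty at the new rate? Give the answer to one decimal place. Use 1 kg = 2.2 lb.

Initial rate:
Weight = 202.7 lb ÷ 2.2 lb/kg = 92.13636 kg
Dose = 26 mcg/kg/min × 92.13636 kg = 2395.545 mcg/min
2395.545 mcg/min × 60 min/hr = 143732.7 mcg/hr
Concentration = 1000 mg ÷ 128 mL = 7.8125 mg/mL = 7812.5 mcg/mL
Rate = 143732.7 mcg/hr ÷ 7812.5 mcg/mL = 18.39779 mL/hr
Volume infused so far = 18.39779 mL/hr × 1.7 hr = 31.27624 mL
Volume remaining = 128 − 31.27624 = 96.72376 mL
New rate:
Dose = 73.5 mcg/kg/min × 92.13636 kg = 6772.023 mcg/min
6772.023 mcg/min × 60 min/hr = 406321.4 mcg/hr
Rate = 406321.4 mcg/hr ÷ 7812.5 mcg/mL = 52.00913 mL/hr
Time remaining = 96.72376 mL ÷ 52.00913 mL/hr = 1.859746 hr

1.9 hours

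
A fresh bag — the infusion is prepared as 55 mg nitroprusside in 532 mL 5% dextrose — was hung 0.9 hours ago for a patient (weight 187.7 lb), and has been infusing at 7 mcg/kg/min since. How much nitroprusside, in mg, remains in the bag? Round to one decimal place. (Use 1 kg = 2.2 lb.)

Weight = 187.7 lb ÷ 2.2 lb/kg = 85.31818 kg
Dose = 7 mcg/kg/min × 85.31818 kg = 597.2273 mcg/min
597.2273 mcg/min × 60 min/hr = 35833.64 mcg/hr
Concentration = 55 mg ÷ 532 mL = 0.1033835 mg/mL = 103.3835 mcg/mL
Rate = 35833.64 mcg/hr ÷ 103.3835 mcg/mL = 346.609 mL/hr
Volume infused = 346.609 mL/hr × 0.9 hr = 311.9481 mL
Volume remaining = 532 − 311.9481 = 220.0519 mL
Drug remaining = 220.0519 mL × 103.3835 mcg/mL = 22749.73 mcg = 22.74973 mg

22.7 mg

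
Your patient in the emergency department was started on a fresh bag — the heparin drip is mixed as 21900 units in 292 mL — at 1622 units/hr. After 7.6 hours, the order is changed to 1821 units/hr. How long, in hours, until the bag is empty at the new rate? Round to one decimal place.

5.3 hours

Initial rate:
Concentration = 21900 units ÷ 292 mL = 75 units/mL
Rate = 1622 units/hr ÷ 75 units/mL = 21.62667 mL/hr
Volume infused so far = 21.62667 mL/hr × 7.6 hr = 164.3627 mL
Volume remaining = 292 − 164.3627 = 127.6373 mL
New rate:
Rate = 1821 units/hr ÷ 75 units/mL = 24.28 mL/hr
Time remaining = 127.6373 mL ÷ 24.28 mL/hr = 5.256892 hr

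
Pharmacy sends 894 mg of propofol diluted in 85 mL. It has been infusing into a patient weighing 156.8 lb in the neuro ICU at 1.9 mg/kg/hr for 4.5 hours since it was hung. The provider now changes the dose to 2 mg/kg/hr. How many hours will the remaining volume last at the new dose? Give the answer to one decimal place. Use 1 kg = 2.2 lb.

Initial rate:
Weight = 156.8 lb ÷ 2.2 lb/kg = 71.27273 kg
Dose = 1.9 mg/kg/hr × 71.27273 kg = 135.4182 mg/hr
Concentration = 894 mg ÷ 85 mL = 10.51765 mg/mL
Rate = 135.4182 mg/hr ÷ 10.51765 mg/mL = 12.87533 mL/hr
Volume infused so far = 12.87533 mL/hr × 4.5 hr = 57.93899 mL
Volume remaining = 85 − 57.93899 = 27.06101 mL
New rate:
Dose = 2 mg/kg/hr × 71.27273 kg = 142.5455 mg/hr
Rate = 142.5455 mg/hr ÷ 10.51765 mg/mL = 13.55298 mL/hr
Time remaining = 27.06101 mL ÷ 13.55298 mL/hr = 1.996684 hr

2.0 hours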